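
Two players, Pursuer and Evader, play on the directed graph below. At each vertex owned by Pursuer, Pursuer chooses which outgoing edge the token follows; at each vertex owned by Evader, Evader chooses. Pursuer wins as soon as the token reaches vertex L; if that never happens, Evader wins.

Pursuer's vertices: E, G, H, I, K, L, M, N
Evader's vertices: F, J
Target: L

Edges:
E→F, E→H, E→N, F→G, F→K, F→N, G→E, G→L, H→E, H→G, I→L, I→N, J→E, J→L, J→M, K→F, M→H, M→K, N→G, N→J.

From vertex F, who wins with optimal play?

A0 = {L}
A1: add {G, I} — G (Pursuer) has G→L; I (Pursuer) has I→L.
A2: add {H, N} — H (Pursuer) has H→G; N (Pursuer) has N→G.
A3: add {E, M} — E (Pursuer) has E→H; M (Pursuer) has M→H.
A4: add {J} — J (Evader): all of {E, L, M} already in.
A5 = A4; e.g. F (Evader) can still go to K. Fixed point.
F never enters the attractor, so Evader can avoid the target forever.

Evader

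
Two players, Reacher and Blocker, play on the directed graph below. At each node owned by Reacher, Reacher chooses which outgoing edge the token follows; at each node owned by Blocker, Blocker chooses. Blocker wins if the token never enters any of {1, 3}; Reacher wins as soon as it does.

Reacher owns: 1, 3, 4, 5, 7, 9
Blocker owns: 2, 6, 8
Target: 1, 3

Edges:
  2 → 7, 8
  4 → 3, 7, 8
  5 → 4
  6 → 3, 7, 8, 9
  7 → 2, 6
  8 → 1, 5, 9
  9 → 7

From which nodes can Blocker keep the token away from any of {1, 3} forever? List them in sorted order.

2, 6, 7, 8, 9

A0 = {1, 3}
A1: add {4} — 4 (Reacher) has 4→3.
A2: add {5} — 5 (Reacher) has 5→4.
A3 = A2; e.g. 2 (Blocker) can still go to 7. Fixed point.
Reacher's attractor = {1, 3, 4, 5}; Blocker avoids the target exactly from the complement.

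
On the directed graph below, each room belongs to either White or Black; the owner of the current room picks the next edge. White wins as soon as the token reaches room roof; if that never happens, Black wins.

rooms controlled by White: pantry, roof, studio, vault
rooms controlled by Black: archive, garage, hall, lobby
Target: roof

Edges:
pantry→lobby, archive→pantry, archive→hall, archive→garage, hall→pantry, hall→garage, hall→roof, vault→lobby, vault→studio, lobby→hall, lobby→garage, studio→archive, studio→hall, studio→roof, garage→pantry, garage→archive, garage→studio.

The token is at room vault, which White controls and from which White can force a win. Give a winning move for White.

A0 = {roof}
A1: add {studio} — studio (White) has studio→roof.
A2: add {vault} — vault (White) has vault→studio.
A3 = A2; e.g. pantry (White) has no edge into A2. Fixed point.
From vault, successor studio is in the attractor (rank 1); the other successor lobby is not.

studio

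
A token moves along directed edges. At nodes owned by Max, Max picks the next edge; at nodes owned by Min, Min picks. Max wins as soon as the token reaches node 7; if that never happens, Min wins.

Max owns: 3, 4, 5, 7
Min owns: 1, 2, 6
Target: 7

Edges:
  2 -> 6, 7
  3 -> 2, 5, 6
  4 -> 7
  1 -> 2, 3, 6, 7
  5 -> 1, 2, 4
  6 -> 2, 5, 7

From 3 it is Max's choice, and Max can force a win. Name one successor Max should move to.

5

A0 = {7}
A1: add {4} — 4 (Max) has 4→7.
A2: add {5} — 5 (Max) has 5→4.
A3: add {3} — 3 (Max) has 3→5.
A4 = A3; e.g. 1 (Min) can still go to 2. Fixed point.
From 3, successor 5 is in the attractor (rank 2); the other successors 2, 6 are not.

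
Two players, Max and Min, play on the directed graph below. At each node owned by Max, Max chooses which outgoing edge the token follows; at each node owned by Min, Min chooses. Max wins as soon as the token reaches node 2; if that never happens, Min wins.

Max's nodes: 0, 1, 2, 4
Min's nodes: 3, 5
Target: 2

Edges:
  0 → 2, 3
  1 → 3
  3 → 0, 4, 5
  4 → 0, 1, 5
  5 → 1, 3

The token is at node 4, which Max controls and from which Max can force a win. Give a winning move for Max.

A0 = {2}
A1: add {0} — 0 (Max) has 0→2.
A2: add {4} — 4 (Max) has 4→0.
A3 = A2; e.g. 1 (Max) has no edge into A2. Fixed point.
From 4, successor 0 is in the attractor (rank 1); the other successors 1, 5 are not.

0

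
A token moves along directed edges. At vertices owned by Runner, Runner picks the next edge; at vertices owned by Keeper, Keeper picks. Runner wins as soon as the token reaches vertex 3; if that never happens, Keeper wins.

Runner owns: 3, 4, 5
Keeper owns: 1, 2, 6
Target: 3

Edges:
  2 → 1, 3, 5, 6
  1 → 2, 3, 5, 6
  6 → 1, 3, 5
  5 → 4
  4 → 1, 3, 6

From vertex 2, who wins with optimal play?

A0 = {3}
A1: add {4} — 4 (Runner) has 4→3.
A2: add {5} — 5 (Runner) has 5→4.
A3 = A2; e.g. 1 (Keeper) can still go to 2. Fixed point.
2 never enters the attractor, so Keeper can avoid the target forever.

Keeper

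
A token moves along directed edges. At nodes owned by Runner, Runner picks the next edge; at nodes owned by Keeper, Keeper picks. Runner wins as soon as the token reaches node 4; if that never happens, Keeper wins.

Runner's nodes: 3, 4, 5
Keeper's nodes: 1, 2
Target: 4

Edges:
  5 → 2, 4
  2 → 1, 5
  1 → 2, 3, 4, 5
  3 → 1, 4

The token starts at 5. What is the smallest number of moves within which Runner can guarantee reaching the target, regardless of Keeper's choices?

A0 = {4}
A1: add {3, 5} — 3 (Runner) has 3→4; 5 (Runner) has 5→4.
A2 = A1; e.g. 1 (Keeper) can still go to 2. Fixed point.
5 enters the attractor at level 1, so Runner can force the target in 1 move from there.

1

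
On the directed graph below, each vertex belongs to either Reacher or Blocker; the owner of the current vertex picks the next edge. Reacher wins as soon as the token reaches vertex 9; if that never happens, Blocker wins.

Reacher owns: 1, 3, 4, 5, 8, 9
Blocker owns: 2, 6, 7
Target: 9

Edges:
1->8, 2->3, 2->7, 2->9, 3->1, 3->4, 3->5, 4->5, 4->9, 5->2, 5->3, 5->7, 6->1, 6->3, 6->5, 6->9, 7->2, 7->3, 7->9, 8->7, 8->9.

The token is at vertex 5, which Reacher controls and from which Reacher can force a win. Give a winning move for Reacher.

A0 = {9}
A1: add {4, 8} — 4 (Reacher) has 4→9; 8 (Reacher) has 8→9.
A2: add {1, 3} — 1 (Reacher) has 1→8; 3 (Reacher) has 3→4.
A3: add {5} — 5 (Reacher) has 5→3.
A4: add {6} — 6 (Blocker): all of {1, 3, 5, 9} already in.
A5 = A4; e.g. 2 (Blocker) can still go to 7. Fixed point.
From 5, successor 3 is in the attractor (rank 2); the other successors 2, 7 are not.

3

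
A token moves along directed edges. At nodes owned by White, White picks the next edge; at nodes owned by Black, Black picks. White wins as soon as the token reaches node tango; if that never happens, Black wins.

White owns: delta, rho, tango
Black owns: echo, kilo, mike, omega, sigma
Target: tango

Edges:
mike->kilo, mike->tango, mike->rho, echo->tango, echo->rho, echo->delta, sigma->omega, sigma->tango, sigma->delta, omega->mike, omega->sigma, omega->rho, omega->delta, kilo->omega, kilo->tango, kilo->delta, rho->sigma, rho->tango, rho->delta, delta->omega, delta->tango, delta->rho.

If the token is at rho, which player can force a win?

White

A0 = {tango}
A1: add {delta, rho} — rho (White) has rho→tango; delta (White) has delta→tango.
rho ∈ A1, so White can force the target.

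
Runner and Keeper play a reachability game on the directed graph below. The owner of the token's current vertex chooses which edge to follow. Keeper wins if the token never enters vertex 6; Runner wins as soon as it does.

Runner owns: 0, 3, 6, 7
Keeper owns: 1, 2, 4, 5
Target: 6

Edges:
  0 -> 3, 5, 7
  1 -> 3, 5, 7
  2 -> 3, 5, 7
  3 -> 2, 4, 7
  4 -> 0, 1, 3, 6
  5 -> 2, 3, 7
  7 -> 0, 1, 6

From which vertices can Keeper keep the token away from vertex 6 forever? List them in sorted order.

1, 2, 4, 5

A0 = {6}
A1: add {7} — 7 (Runner) has 7→6.
A2: add {0, 3} — 0 (Runner) has 0→7; 3 (Runner) has 3→7.
A3 = A2; e.g. 1 (Keeper) can still go to 5. Fixed point.
Runner's attractor = {0, 3, 6, 7}; Keeper avoids the target exactly from the complement.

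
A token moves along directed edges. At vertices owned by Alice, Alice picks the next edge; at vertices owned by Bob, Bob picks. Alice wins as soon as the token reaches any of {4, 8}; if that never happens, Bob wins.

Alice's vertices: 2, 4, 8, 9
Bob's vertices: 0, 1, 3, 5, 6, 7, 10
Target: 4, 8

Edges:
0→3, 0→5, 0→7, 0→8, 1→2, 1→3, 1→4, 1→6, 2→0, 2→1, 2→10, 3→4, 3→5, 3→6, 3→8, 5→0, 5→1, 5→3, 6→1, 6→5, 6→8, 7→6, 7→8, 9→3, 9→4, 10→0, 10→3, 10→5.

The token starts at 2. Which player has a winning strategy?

A0 = {4, 8}
A1: add {9} — 9 (Alice) has 9→4.
A2 = A1; e.g. 0 (Bob) can still go to 3. Fixed point.
2 never enters the attractor, so Bob can avoid the target forever.

Bob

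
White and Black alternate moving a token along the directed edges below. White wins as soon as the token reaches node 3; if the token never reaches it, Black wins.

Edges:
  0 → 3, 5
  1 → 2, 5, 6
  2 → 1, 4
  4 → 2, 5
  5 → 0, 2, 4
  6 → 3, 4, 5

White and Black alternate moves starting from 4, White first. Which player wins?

Black

Track states (vertex, player-to-move).
A0 = {(3,White), (3,Black)}
A1: add {(0,White), (6,White)}.
A2 = A1; e.g. (0,Black) stays out. (4,White) never enters ⇒ Black avoids the target.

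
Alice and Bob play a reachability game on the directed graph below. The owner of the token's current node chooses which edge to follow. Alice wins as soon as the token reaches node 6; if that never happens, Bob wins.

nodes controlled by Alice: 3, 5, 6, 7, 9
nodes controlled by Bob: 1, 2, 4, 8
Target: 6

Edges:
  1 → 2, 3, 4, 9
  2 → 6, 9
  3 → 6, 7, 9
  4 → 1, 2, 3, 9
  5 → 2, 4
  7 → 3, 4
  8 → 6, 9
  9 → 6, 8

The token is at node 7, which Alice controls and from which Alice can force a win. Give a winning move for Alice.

3

A0 = {6}
A1: add {3, 9} — 3 (Alice) has 3→6; 9 (Alice) has 9→6.
A2: add {2, 7, 8} — 2 (Bob): all of {6, 9} already in; 7 (Alice) has 7→3; 8 (Bob): all of {6, 9} already in.
A3: add {5} — 5 (Alice) has 5→2.
A4 = A3; e.g. 1 (Bob) can still go to 4. Fixed point.
From 7, successor 3 is in the attractor (rank 1); the other successor 4 is not.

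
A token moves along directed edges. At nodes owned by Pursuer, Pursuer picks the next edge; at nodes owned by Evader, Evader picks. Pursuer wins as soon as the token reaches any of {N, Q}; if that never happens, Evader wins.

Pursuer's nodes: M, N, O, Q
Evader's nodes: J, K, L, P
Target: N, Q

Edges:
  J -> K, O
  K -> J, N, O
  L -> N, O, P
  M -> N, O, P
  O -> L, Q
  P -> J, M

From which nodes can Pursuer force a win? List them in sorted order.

M, N, O, Q

A0 = {N, Q}
A1: add {M, O} — M (Pursuer) has M→N; O (Pursuer) has O→Q.
A2 = A1; e.g. J (Evader) can still go to K. Fixed point.
Pursuer's winning region = {M, N, O, Q}.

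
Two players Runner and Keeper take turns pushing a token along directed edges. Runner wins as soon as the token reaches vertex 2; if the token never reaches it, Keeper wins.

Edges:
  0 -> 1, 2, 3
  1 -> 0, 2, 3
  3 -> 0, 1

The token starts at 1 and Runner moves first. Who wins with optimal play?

Track states (vertex, player-to-move).
A0 = {(2,Runner), (2,Keeper)}
A1: add {(0,Runner), (1,Runner)}.
(1,Runner) ∈ A1 ⇒ Runner forces the target.

Runner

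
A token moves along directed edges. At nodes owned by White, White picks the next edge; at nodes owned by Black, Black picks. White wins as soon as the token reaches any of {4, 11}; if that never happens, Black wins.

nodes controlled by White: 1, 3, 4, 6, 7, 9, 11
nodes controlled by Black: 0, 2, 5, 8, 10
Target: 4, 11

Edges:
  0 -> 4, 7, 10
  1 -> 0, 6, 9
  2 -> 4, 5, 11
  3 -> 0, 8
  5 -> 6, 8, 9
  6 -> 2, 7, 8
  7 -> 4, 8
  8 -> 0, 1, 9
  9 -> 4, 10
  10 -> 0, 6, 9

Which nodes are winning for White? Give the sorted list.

A0 = {4, 11}
A1: add {7, 9} — 7 (White) has 7→4; 9 (White) has 9→4.
A2: add {1, 6} — 1 (White) has 1→9; 6 (White) has 6→7.
A3 = A2; e.g. 0 (Black) can still go to 10. Fixed point.
White's winning region = {1, 4, 6, 7, 9, 11}.

1, 4, 6, 7, 9, 11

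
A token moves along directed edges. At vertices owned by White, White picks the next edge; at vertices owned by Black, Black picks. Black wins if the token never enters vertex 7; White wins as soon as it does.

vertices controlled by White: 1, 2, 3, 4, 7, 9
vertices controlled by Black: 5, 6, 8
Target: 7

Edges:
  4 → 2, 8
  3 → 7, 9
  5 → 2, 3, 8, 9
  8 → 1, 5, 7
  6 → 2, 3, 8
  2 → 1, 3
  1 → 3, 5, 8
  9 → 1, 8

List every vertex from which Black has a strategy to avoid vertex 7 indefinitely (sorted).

A0 = {7}
A1: add {3} — 3 (White) has 3→7.
A2: add {1, 2} — 1 (White) has 1→3; 2 (White) has 2→3.
A3: add {4, 9} — 4 (White) has 4→2; 9 (White) has 9→1.
A4 = A3; e.g. 5 (Black) can still go to 8. Fixed point.
White's attractor = {1, 2, 3, 4, 7, 9}; Black avoids the target exactly from the complement.

5, 6, 8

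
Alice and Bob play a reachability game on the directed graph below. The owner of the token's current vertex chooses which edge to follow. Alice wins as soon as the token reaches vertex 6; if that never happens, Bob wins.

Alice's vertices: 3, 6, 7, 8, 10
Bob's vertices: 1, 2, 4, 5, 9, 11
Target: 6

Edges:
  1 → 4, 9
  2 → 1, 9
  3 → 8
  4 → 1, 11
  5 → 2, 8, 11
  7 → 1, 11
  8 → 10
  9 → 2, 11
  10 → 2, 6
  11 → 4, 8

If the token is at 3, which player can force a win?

A0 = {6}
A1: add {10} — 10 (Alice) has 10→6.
A2: add {8} — 8 (Alice) has 8→10.
A3: add {3} — 3 (Alice) has 3→8.
A4 = A3; e.g. 1 (Bob) can still go to 4. Fixed point.
3 ∈ A3, so Alice can force the target.

Alice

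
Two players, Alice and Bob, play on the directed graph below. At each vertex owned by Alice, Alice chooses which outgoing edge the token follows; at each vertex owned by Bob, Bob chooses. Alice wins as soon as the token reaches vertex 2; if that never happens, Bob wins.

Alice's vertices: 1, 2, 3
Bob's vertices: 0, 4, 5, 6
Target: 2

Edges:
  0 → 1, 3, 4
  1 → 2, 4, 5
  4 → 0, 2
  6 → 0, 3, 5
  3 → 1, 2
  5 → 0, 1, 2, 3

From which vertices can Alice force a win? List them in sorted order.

A0 = {2}
A1: add {1, 3} — 1 (Alice) has 1→2; 3 (Alice) has 3→2.
A2 = A1; e.g. 0 (Bob) can still go to 4. Fixed point.
Alice's winning region = {1, 2, 3}.

1, 2, 3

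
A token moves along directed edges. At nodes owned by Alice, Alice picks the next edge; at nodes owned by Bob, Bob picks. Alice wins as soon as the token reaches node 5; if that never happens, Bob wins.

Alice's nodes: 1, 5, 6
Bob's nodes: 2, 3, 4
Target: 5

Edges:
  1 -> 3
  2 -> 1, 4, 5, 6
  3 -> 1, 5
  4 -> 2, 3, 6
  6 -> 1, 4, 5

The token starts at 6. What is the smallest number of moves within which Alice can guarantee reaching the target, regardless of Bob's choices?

1

A0 = {5}
A1: add {6} — 6 (Alice) has 6→5.
A2 = A1; e.g. 1 (Alice) has no edge into A1. Fixed point.
6 enters the attractor at level 1, so Alice can force the target in 1 move from there.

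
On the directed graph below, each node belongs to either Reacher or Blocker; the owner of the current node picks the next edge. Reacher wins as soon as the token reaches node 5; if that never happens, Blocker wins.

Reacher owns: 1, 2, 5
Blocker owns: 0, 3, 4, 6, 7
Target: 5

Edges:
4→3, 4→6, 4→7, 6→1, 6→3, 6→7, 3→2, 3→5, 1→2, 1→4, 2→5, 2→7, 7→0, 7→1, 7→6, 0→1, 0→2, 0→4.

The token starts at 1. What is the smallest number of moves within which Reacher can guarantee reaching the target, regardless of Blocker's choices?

2

A0 = {5}
A1: add {2} — 2 (Reacher) has 2→5.
A2: add {1, 3} — 1 (Reacher) has 1→2; 3 (Blocker): all of {2, 5} already in.
A3 = A2; e.g. 0 (Blocker) can still go to 4. Fixed point.
1 enters the attractor at level 2, so Reacher can force the target in 2 moves from there.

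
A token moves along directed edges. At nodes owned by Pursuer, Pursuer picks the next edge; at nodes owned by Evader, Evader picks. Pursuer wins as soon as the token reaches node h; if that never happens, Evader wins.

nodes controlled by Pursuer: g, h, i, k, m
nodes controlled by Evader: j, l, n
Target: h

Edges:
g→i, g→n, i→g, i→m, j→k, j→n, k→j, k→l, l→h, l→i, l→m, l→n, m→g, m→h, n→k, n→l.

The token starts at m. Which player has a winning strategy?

A0 = {h}
A1: add {m} — m (Pursuer) has m→h.
m ∈ A1, so Pursuer can force the target.

Pursuer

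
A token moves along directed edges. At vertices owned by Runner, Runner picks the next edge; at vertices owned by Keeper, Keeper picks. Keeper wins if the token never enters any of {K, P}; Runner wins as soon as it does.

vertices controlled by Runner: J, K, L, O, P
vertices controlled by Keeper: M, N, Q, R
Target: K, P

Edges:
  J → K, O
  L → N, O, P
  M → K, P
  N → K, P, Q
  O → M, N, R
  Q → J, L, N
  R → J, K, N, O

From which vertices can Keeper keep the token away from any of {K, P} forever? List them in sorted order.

A0 = {K, P}
A1: add {J, L, M} — J (Runner) has J→K; L (Runner) has L→P; M (Keeper): all of {K, P} already in.
A2: add {O} — O (Runner) has O→M.
A3 = A2; e.g. N (Keeper) can still go to Q. Fixed point.
Runner's attractor = {J, K, L, M, O, P}; Keeper avoids the target exactly from the complement.

N, Q, R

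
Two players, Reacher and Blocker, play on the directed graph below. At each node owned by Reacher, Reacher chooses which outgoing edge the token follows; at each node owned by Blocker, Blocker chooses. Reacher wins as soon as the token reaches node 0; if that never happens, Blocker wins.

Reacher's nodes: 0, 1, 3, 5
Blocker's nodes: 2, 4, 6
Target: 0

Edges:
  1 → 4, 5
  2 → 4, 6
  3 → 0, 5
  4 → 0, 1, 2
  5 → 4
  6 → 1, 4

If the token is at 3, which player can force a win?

Reacher

A0 = {0}
A1: add {3} — 3 (Reacher) has 3→0.
A2 = A1; e.g. 1 (Reacher) has no edge into A1. Fixed point.
3 ∈ A1, so Reacher can force the target.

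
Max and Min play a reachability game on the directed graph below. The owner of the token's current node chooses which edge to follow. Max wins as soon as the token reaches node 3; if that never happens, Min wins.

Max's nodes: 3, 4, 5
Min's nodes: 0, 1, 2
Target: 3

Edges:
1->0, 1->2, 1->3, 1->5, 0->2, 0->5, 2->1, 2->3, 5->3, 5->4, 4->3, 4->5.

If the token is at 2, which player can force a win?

A0 = {3}
A1: add {4, 5} — 4 (Max) has 4→3; 5 (Max) has 5→3.
A2 = A1; e.g. 0 (Min) can still go to 2. Fixed point.
2 never enters the attractor, so Min can avoid the target forever.

Min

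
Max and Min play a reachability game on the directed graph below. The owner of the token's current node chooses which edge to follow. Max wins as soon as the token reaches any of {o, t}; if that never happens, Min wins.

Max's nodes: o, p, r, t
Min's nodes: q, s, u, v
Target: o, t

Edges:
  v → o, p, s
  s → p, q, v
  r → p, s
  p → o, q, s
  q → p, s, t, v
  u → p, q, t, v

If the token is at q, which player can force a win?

Min

A0 = {o, t}
A1: add {p} — p (Max) has p→o.
A2: add {r} — r (Max) has r→p.
A3 = A2; e.g. q (Min) can still go to s. Fixed point.
q never enters the attractor, so Min can avoid the target forever.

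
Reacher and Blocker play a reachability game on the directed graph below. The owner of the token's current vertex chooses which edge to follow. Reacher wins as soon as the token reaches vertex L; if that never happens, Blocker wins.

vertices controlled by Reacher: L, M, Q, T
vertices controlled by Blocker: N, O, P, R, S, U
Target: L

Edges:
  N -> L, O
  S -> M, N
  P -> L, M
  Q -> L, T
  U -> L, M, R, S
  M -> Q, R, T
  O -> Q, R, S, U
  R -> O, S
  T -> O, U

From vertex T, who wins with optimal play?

Blocker

A0 = {L}
A1: add {Q} — Q (Reacher) has Q→L.
A2: add {M} — M (Reacher) has M→Q.
A3: add {P} — P (Blocker): all of {L, M} already in.
A4 = A3; e.g. N (Blocker) can still go to O. Fixed point.
T never enters the attractor, so Blocker can avoid the target forever.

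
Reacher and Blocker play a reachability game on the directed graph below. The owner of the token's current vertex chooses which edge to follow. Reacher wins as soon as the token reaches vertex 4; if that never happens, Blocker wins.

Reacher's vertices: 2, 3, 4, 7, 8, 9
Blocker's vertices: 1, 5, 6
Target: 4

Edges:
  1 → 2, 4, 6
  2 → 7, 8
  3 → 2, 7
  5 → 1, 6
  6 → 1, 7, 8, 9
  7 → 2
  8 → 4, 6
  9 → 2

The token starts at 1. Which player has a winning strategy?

Blocker

A0 = {4}
A1: add {8} — 8 (Reacher) has 8→4.
A2: add {2} — 2 (Reacher) has 2→8.
A3: add {3, 7, 9} — 3 (Reacher) has 3→2; 7 (Reacher) has 7→2; 9 (Reacher) has 9→2.
A4 = A3; e.g. 1 (Blocker) can still go to 6. Fixed point.
1 never enters the attractor, so Blocker can avoid the target forever.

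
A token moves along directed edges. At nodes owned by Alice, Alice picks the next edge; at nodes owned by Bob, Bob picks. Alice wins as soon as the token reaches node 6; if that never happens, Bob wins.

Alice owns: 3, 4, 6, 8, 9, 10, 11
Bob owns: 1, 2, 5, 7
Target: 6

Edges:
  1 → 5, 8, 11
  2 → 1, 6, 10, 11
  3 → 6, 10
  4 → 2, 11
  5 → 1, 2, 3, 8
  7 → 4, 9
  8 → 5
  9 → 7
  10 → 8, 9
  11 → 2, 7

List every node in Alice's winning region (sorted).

3, 6

A0 = {6}
A1: add {3} — 3 (Alice) has 3→6.
A2 = A1; e.g. 1 (Bob) can still go to 5. Fixed point.
Alice's winning region = {3, 6}.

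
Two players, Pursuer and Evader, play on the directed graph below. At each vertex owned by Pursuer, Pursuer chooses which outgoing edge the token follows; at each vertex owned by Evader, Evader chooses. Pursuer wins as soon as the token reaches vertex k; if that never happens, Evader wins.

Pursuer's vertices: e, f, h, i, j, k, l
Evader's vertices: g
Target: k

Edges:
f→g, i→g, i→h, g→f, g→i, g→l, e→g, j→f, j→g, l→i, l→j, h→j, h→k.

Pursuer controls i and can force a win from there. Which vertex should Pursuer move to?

h

A0 = {k}
A1: add {h} — h (Pursuer) has h→k.
A2: add {i} — i (Pursuer) has i→h.
A3: add {l} — l (Pursuer) has l→i.
A4 = A3; e.g. e (Pursuer) has no edge into A3. Fixed point.
From i, successor h is in the attractor (rank 1); the other successor g is not.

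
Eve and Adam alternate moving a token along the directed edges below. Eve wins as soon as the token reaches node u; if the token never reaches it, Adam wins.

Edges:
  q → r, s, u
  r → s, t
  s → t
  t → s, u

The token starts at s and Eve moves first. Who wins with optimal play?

Track states (vertex, player-to-move).
A0 = {(u,Eve), (u,Adam)}
A1: add {(q,Eve), (t,Eve)}.
A2: add {(s,Adam)}.
A3: add {(r,Eve)}.
A4 = A3; e.g. (q,Adam) stays out. (s,Eve) never enters ⇒ Adam avoids the target.

Adam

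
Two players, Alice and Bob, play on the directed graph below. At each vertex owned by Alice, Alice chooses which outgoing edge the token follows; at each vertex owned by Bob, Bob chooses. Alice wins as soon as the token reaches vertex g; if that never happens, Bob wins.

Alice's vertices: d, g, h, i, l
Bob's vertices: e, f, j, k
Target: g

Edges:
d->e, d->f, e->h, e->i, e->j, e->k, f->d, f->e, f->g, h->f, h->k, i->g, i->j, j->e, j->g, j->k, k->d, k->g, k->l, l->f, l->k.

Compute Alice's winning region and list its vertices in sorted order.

A0 = {g}
A1: add {i} — i (Alice) has i→g.
A2 = A1; e.g. d (Alice) has no edge into A1. Fixed point.
Alice's winning region = {g, i}.

g, i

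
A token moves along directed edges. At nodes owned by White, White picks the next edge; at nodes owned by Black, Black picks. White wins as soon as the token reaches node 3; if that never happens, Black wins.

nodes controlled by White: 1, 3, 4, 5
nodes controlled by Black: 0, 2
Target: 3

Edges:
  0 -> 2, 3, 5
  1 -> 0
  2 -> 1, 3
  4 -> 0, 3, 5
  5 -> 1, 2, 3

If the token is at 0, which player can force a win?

Black

A0 = {3}
A1: add {4, 5} — 4 (White) has 4→3; 5 (White) has 5→3.
A2 = A1; e.g. 0 (Black) can still go to 2. Fixed point.
0 never enters the attractor, so Black can avoid the target forever.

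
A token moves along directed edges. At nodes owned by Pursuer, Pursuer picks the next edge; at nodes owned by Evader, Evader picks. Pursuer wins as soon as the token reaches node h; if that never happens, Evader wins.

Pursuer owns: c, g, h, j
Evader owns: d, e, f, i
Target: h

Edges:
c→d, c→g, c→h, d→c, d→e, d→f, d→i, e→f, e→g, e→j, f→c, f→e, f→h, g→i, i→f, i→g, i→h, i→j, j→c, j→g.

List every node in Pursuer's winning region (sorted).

c, h, j

A0 = {h}
A1: add {c} — c (Pursuer) has c→h.
A2: add {j} — j (Pursuer) has j→c.
A3 = A2; e.g. d (Evader) can still go to e. Fixed point.
Pursuer's winning region = {c, h, j}.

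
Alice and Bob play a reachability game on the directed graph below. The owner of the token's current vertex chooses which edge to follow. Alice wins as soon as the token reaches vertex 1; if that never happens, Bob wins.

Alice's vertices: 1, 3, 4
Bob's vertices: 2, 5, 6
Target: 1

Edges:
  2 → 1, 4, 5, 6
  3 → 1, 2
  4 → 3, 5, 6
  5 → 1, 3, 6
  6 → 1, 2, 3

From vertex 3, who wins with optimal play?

A0 = {1}
A1: add {3} — 3 (Alice) has 3→1.
3 ∈ A1, so Alice can force the target.

Alice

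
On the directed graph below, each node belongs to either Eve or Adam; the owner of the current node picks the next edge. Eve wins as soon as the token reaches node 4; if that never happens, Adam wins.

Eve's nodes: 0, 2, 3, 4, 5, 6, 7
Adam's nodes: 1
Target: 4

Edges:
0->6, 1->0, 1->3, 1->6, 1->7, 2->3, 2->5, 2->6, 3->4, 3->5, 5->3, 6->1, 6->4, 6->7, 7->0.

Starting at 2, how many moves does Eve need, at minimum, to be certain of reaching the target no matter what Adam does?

A0 = {4}
A1: add {3, 6} — 3 (Eve) has 3→4; 6 (Eve) has 6→4.
A2: add {0, 2, 5} — 0 (Eve) has 0→6; 2 (Eve) has 2→3; 5 (Eve) has 5→3.
2 enters the attractor at level 2, so Eve can force the target in 2 moves from there.

2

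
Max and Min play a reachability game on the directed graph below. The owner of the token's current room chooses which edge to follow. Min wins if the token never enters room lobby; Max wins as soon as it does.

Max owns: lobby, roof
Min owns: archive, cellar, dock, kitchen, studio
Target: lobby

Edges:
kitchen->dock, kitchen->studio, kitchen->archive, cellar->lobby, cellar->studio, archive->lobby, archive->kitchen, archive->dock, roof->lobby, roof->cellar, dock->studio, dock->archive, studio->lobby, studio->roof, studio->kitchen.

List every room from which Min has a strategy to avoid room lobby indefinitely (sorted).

A0 = {lobby}
A1: add {roof} — roof (Max) has roof→lobby.
A2 = A1; e.g. kitchen (Min) can still go to dock. Fixed point.
Max's attractor = {lobby, roof}; Min avoids the target exactly from the complement.

archive, cellar, dock, kitchen, studio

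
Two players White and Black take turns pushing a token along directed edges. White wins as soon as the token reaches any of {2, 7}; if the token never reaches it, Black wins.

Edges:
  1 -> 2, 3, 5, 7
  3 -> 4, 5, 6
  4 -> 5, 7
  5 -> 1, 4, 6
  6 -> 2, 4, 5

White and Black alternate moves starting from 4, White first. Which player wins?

White

Track states (vertex, player-to-move).
A0 = {(2,White), (2,Black), (7,White), (7,Black)}
A1: add {(1,White), (4,White), (6,White)}.
(4,White) ∈ A1 ⇒ White forces the target.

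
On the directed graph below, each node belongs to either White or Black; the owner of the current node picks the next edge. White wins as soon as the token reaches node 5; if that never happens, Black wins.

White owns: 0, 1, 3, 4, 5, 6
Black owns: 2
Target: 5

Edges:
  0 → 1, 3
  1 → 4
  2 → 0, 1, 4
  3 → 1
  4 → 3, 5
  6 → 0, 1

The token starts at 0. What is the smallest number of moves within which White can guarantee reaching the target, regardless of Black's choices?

A0 = {5}
A1: add {4} — 4 (White) has 4→5.
A2: add {1} — 1 (White) has 1→4.
A3: add {0, 3, 6} — 0 (White) has 0→1; 3 (White) has 3→1; 6 (White) has 6→1.
0 enters the attractor at level 3, so White can force the target in 3 moves from there.

3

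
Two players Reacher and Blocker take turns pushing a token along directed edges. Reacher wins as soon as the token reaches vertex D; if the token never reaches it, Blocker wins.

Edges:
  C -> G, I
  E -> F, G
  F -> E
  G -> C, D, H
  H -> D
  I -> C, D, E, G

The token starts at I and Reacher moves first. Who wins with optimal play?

Reacher

Track states (vertex, player-to-move).
A0 = {(D,Reacher), (D,Blocker)}
A1: add {(G,Reacher), (H,Reacher), (H,Blocker), (I,Reacher)}.
(I,Reacher) ∈ A1 ⇒ Reacher forces the target.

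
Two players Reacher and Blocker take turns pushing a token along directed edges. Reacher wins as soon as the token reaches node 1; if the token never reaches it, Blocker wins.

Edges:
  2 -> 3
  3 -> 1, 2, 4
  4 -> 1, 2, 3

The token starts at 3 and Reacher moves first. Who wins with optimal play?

Reacher

Track states (vertex, player-to-move).
A0 = {(1,Reacher), (1,Blocker)}
A1: add {(3,Reacher), (4,Reacher)}.
(3,Reacher) ∈ A1 ⇒ Reacher forces the target.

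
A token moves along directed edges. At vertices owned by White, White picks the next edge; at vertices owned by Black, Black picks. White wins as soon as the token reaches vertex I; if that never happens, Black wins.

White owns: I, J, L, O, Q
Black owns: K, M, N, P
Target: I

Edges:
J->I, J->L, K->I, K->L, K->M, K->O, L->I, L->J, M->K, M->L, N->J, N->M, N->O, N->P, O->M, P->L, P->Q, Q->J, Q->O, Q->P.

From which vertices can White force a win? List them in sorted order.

A0 = {I}
A1: add {J, L} — J (White) has J→I; L (White) has L→I.
A2: add {Q} — Q (White) has Q→J.
A3: add {P} — P (Black): all of {L, Q} already in.
A4 = A3; e.g. K (Black) can still go to M. Fixed point.
White's winning region = {I, J, L, P, Q}.

I, J, L, P, Q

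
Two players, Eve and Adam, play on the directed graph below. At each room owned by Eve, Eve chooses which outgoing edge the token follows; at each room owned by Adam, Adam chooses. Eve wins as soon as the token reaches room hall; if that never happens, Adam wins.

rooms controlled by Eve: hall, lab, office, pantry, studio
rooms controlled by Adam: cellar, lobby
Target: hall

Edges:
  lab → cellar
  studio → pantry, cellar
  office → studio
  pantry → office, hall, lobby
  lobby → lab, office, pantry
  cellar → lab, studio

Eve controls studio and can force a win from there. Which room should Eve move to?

pantry

A0 = {hall}
A1: add {pantry} — pantry (Eve) has pantry→hall.
A2: add {studio} — studio (Eve) has studio→pantry.
A3: add {office} — office (Eve) has office→studio.
A4 = A3; e.g. lab (Eve) has no edge into A3. Fixed point.
From studio, successor pantry is in the attractor (rank 1); the other successor cellar is not.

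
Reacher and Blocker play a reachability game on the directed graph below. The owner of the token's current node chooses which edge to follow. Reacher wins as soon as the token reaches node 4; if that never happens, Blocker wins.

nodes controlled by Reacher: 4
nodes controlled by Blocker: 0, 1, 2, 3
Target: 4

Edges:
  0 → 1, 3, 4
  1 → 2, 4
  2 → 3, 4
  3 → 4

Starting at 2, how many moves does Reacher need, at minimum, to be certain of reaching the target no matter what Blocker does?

A0 = {4}
A1: add {3} — 3 (Blocker): all of {4} already in.
A2: add {2} — 2 (Blocker): all of {3, 4} already in.
2 enters the attractor at level 2, so Reacher can force the target in 2 moves from there.

2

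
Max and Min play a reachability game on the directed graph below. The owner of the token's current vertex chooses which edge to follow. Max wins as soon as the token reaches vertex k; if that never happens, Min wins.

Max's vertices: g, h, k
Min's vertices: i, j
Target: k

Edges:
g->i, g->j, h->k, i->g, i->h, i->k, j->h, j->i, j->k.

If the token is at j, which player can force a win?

A0 = {k}
A1: add {h} — h (Max) has h→k.
A2 = A1; e.g. g (Max) has no edge into A1. Fixed point.
j never enters the attractor, so Min can avoid the target forever.

Min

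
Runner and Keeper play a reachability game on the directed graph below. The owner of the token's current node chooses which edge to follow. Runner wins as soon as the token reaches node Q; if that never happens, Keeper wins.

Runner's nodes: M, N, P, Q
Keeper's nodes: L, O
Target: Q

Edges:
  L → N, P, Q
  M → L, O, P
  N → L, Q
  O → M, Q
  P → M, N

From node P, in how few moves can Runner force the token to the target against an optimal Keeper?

2

A0 = {Q}
A1: add {N} — N (Runner) has N→Q.
A2: add {P} — P (Runner) has P→N.
P enters the attractor at level 2, so Runner can force the target in 2 moves from there.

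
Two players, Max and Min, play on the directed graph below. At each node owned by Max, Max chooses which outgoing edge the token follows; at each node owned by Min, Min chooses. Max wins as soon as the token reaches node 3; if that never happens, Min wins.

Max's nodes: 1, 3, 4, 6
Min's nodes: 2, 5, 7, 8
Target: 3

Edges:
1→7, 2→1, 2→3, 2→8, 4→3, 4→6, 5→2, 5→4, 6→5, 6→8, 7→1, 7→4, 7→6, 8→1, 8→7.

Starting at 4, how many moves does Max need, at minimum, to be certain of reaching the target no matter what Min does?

A0 = {3}
A1: add {4} — 4 (Max) has 4→3.
A2 = A1; e.g. 1 (Max) has no edge into A1. Fixed point.
4 enters the attractor at level 1, so Max can force the target in 1 move from there.

1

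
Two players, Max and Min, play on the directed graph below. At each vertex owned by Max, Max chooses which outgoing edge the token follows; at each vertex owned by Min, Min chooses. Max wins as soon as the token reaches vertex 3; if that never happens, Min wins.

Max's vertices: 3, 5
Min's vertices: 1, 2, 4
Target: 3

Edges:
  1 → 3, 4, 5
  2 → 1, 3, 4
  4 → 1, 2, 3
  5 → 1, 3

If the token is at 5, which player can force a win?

A0 = {3}
A1: add {5} — 5 (Max) has 5→3.
A2 = A1; e.g. 1 (Min) can still go to 4. Fixed point.
5 ∈ A1, so Max can force the target.

Max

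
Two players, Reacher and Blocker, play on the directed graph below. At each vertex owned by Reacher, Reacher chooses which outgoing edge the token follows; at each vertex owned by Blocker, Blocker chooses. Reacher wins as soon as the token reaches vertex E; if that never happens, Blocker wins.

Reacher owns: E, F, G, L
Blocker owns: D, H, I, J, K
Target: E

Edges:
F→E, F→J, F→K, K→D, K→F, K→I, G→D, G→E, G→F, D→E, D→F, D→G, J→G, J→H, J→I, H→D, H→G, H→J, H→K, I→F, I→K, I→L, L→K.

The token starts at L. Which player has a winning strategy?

A0 = {E}
A1: add {F, G} — F (Reacher) has F→E; G (Reacher) has G→E.
A2: add {D} — D (Blocker): all of {E, F, G} already in.
A3 = A2; e.g. H (Blocker) can still go to J. Fixed point.
L never enters the attractor, so Blocker can avoid the target forever.

Blocker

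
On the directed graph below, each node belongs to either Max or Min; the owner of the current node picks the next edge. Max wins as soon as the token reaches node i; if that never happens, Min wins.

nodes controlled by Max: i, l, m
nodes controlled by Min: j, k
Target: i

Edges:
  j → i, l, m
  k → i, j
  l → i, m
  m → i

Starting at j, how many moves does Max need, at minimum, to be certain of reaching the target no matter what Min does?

2

A0 = {i}
A1: add {l, m} — l (Max) has l→i; m (Max) has m→i.
A2: add {j} — j (Min): all of {i, l, m} already in.
j enters the attractor at level 2, so Max can force the target in 2 moves from there.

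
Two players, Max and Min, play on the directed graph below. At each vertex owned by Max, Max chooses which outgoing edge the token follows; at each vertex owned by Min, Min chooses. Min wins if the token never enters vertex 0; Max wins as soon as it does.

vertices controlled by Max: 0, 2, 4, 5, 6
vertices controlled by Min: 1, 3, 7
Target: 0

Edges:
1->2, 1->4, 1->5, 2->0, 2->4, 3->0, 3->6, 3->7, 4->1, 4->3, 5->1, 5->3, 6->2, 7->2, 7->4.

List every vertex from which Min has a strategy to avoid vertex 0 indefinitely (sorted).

A0 = {0}
A1: add {2} — 2 (Max) has 2→0.
A2: add {6} — 6 (Max) has 6→2.
A3 = A2; e.g. 1 (Min) can still go to 4. Fixed point.
Max's attractor = {0, 2, 6}; Min avoids the target exactly from the complement.

1, 3, 4, 5, 7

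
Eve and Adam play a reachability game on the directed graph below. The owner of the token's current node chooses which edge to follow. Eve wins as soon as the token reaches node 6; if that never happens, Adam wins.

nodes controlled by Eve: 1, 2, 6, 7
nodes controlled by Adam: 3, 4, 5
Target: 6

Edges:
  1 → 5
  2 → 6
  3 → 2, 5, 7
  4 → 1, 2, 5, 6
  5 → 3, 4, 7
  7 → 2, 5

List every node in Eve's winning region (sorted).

A0 = {6}
A1: add {2} — 2 (Eve) has 2→6.
A2: add {7} — 7 (Eve) has 7→2.
A3 = A2; e.g. 1 (Eve) has no edge into A2. Fixed point.
Eve's winning region = {2, 6, 7}.

2, 6, 7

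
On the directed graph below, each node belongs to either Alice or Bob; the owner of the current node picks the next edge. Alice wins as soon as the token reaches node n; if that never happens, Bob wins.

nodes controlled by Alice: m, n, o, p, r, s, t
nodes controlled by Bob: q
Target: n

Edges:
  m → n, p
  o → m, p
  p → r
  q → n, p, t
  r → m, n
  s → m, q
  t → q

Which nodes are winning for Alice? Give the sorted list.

A0 = {n}
A1: add {m, r} — m (Alice) has m→n; r (Alice) has r→n.
A2: add {o, p, s} — o (Alice) has o→m; p (Alice) has p→r; s (Alice) has s→m.
A3 = A2; e.g. q (Bob) can still go to t. Fixed point.
Alice's winning region = {m, n, o, p, r, s}.

m, n, o, p, r, s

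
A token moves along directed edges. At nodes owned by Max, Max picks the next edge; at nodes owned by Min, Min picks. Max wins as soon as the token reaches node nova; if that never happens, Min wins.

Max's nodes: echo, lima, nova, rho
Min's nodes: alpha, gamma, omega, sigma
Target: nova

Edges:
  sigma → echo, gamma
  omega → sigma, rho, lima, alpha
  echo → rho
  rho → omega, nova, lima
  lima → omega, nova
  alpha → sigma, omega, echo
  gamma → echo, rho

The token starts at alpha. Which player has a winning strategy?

A0 = {nova}
A1: add {lima, rho} — rho (Max) has rho→nova; lima (Max) has lima→nova.
A2: add {echo} — echo (Max) has echo→rho.
A3: add {gamma} — gamma (Min): all of {echo, rho} already in.
A4: add {sigma} — sigma (Min): all of {echo, gamma} already in.
A5 = A4; e.g. omega (Min) can still go to alpha. Fixed point.
alpha never enters the attractor, so Min can avoid the target forever.

Min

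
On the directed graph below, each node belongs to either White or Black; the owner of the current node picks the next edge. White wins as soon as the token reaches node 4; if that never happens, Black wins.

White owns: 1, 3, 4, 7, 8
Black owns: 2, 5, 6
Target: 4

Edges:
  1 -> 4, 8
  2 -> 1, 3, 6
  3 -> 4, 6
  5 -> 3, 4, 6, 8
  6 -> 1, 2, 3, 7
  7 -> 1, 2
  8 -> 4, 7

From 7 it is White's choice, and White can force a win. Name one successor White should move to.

A0 = {4}
A1: add {1, 3, 8} — 1 (White) has 1→4; 3 (White) has 3→4; 8 (White) has 8→4.
A2: add {7} — 7 (White) has 7→1.
A3 = A2; e.g. 2 (Black) can still go to 6. Fixed point.
From 7, successor 1 is in the attractor (rank 1); the other successor 2 is not.

1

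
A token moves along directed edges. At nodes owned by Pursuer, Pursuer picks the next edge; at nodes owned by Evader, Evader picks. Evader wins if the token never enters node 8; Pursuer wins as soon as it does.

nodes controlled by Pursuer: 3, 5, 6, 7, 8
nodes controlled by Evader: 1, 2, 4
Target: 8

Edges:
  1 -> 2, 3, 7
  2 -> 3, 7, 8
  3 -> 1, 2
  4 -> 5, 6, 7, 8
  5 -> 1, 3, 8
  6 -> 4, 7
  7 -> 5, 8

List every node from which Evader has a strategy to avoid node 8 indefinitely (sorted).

1, 2, 3

A0 = {8}
A1: add {5, 7} — 5 (Pursuer) has 5→8; 7 (Pursuer) has 7→8.
A2: add {6} — 6 (Pursuer) has 6→7.
A3: add {4} — 4 (Evader): all of {5, 6, 7, 8} already in.
A4 = A3; e.g. 1 (Evader) can still go to 2. Fixed point.
Pursuer's attractor = {4, 5, 6, 7, 8}; Evader avoids the target exactly from the complement.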